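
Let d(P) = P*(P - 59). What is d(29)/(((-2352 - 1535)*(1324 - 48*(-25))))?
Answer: 435/4905394 ≈ 8.8678e-5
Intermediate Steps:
d(P) = P*(-59 + P)
d(29)/(((-2352 - 1535)*(1324 - 48*(-25)))) = (29*(-59 + 29))/(((-2352 - 1535)*(1324 - 48*(-25)))) = (29*(-30))/((-3887*(1324 + 1200))) = -870/((-3887*2524)) = -870/(-9810788) = -870*(-1/9810788) = 435/4905394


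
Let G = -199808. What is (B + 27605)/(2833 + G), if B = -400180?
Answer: 14903/7879 ≈ 1.8915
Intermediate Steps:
(B + 27605)/(2833 + G) = (-400180 + 27605)/(2833 - 199808) = -372575/(-196975) = -372575*(-1/196975) = 14903/7879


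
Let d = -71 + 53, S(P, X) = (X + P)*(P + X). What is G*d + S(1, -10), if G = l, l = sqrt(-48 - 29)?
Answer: 81 - 18*I*sqrt(77) ≈ 81.0 - 157.95*I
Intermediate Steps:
l = I*sqrt(77) (l = sqrt(-77) = I*sqrt(77) ≈ 8.775*I)
G = I*sqrt(77) ≈ 8.775*I
S(P, X) = (P + X)**2 (S(P, X) = (P + X)*(P + X) = (P + X)**2)
d = -18
G*d + S(1, -10) = (I*sqrt(77))*(-18) + (1 - 10)**2 = -18*I*sqrt(77) + (-9)**2 = -18*I*sqrt(77) + 81 = 81 - 18*I*sqrt(77)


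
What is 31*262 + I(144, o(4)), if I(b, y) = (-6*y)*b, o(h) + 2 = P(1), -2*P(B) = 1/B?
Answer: 10282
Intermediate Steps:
P(B) = -1/(2*B)
o(h) = -5/2 (o(h) = -2 - 1/2/1 = -2 - 1/2*1 = -2 - 1/2 = -5/2)
I(b, y) = -6*b*y
31*262 + I(144, o(4)) = 31*262 - 6*144*(-5/2) = 8122 + 2160 = 10282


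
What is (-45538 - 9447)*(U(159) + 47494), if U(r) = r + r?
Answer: -2628942820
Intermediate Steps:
U(r) = 2*r
(-45538 - 9447)*(U(159) + 47494) = (-45538 - 9447)*(2*159 + 47494) = -54985*(318 + 47494) = -54985*47812 = -2628942820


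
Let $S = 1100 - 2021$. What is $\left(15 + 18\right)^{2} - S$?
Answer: $2010$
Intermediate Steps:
$S = -921$
$\left(15 + 18\right)^{2} - S = \left(15 + 18\right)^{2} - -921 = 33^{2} + 921 = 1089 + 921 = 2010$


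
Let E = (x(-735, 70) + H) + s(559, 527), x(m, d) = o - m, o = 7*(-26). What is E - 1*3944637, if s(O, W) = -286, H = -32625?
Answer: -3976995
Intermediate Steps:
o = -182
x(m, d) = -182 - m
E = -32358 (E = ((-182 - 1*(-735)) - 32625) - 286 = ((-182 + 735) - 32625) - 286 = (553 - 32625) - 286 = -32072 - 286 = -32358)
E - 1*3944637 = -32358 - 1*3944637 = -32358 - 3944637 = -3976995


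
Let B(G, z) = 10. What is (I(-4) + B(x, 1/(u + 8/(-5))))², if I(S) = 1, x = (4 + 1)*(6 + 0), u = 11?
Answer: 121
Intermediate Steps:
x = 30 (x = 5*6 = 30)
(I(-4) + B(x, 1/(u + 8/(-5))))² = (1 + 10)² = 11² = 121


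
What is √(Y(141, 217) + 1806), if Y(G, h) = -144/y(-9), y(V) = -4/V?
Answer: √1482 ≈ 38.497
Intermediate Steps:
Y(G, h) = -324 (Y(G, h) = -144/((-4/(-9))) = -144/((-4*(-⅑))) = -144/4/9 = -144*9/4 = -324)
√(Y(141, 217) + 1806) = √(-324 + 1806) = √1482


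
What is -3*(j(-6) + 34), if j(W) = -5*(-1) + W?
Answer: -99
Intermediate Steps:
j(W) = 5 + W
-3*(j(-6) + 34) = -3*((5 - 6) + 34) = -3*(-1 + 34) = -3*33 = -99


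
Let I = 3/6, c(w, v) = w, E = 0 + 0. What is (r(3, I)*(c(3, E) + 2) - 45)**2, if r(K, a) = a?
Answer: 7225/4 ≈ 1806.3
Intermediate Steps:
E = 0
I = 1/2 (I = 3*(1/6) = 1/2 ≈ 0.50000)
(r(3, I)*(c(3, E) + 2) - 45)**2 = ((3 + 2)/2 - 45)**2 = ((1/2)*5 - 45)**2 = (5/2 - 45)**2 = (-85/2)**2 = 7225/4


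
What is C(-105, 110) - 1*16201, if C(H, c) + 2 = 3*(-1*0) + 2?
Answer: -16201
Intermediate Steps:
C(H, c) = 0 (C(H, c) = -2 + (3*(-1*0) + 2) = -2 + (3*0 + 2) = -2 + (0 + 2) = -2 + 2 = 0)
C(-105, 110) - 1*16201 = 0 - 1*16201 = 0 - 16201 = -16201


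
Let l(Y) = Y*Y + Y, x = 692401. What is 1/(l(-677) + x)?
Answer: 1/1150053 ≈ 8.6953e-7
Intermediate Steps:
l(Y) = Y + Y**2 (l(Y) = Y**2 + Y = Y + Y**2)
1/(l(-677) + x) = 1/(-677*(1 - 677) + 692401) = 1/(-677*(-676) + 692401) = 1/(457652 + 692401) = 1/1150053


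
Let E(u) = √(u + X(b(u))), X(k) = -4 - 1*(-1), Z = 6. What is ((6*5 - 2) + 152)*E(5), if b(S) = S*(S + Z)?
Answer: 180*√2 ≈ 254.56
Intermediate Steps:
b(S) = S*(6 + S) (b(S) = S*(S + 6) = S*(6 + S))
X(k) = -3 (X(k) = -4 + 1 = -3)
E(u) = √(-3 + u) (E(u) = √(u - 3) = √(-3 + u))
((6*5 - 2) + 152)*E(5) = ((6*5 - 2) + 152)*√(-3 + 5) = ((30 - 2) + 152)*√2 = (28 + 152)*√2 = 180*√2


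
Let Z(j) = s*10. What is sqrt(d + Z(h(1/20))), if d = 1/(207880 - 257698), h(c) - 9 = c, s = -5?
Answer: I*sqrt(343744338)/2622 ≈ 7.0711*I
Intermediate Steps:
h(c) = 9 + c
Z(j) = -50 (Z(j) = -5*10 = -50)
d = -1/49818 (d = 1/(-49818) = -1/49818 ≈ -2.0073e-5)
sqrt(d + Z(h(1/20))) = sqrt(-1/49818 - 50) = sqrt(-2490901/49818) = I*sqrt(343744338)/2622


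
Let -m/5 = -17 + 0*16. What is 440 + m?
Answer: 525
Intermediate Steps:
m = 85 (m = -5*(-17 + 0*16) = -5*(-17 + 0) = -5*(-17) = 85)
440 + m = 440 + 85 = 525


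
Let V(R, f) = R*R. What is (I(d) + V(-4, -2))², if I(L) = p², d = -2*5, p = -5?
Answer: 1681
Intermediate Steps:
d = -10
V(R, f) = R²
I(L) = 25 (I(L) = (-5)² = 25)
(I(d) + V(-4, -2))² = (25 + (-4)²)² = (25 + 16)² = 41² = 1681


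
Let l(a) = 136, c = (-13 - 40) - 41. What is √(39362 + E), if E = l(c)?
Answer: √39498 ≈ 198.74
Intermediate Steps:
c = -94 (c = -53 - 41 = -94)
E = 136
√(39362 + E) = √(39362 + 136) = √39498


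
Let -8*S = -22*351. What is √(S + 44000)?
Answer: √179861/2 ≈ 212.05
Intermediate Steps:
S = 3861/4 (S = -(-11)*351/4 = -⅛*(-7722) = 3861/4 ≈ 965.25)
√(S + 44000) = √(3861/4 + 44000) = √(179861/4) = √179861/2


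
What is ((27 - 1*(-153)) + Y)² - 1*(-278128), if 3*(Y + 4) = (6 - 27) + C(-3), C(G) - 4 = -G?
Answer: 2767348/9 ≈ 3.0748e+5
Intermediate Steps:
C(G) = 4 - G
Y = -26/3 (Y = -4 + ((6 - 27) + (4 - 1*(-3)))/3 = -4 + (-21 + (4 + 3))/3 = -4 + (-21 + 7)/3 = -4 + (⅓)*(-14) = -4 - 14/3 = -26/3 ≈ -8.6667)
((27 - 1*(-153)) + Y)² - 1*(-278128) = ((27 - 1*(-153)) - 26/3)² - 1*(-278128) = ((27 + 153) - 26/3)² + 278128 = (180 - 26/3)² + 278128 = (514/3)² + 278128 = 264196/9 + 278128 = 2767348/9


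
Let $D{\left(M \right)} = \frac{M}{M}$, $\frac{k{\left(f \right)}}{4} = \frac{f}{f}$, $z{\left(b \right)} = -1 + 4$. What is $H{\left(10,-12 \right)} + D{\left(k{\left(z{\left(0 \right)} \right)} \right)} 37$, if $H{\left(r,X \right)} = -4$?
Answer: $33$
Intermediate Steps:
$z{\left(b \right)} = 3$
$k{\left(f \right)} = 4$ ($k{\left(f \right)} = 4 \frac{f}{f} = 4 \cdot 1 = 4$)
$D{\left(M \right)} = 1$
$H{\left(10,-12 \right)} + D{\left(k{\left(z{\left(0 \right)} \right)} \right)} 37 = -4 + 1 \cdot 37 = -4 + 37 = 33$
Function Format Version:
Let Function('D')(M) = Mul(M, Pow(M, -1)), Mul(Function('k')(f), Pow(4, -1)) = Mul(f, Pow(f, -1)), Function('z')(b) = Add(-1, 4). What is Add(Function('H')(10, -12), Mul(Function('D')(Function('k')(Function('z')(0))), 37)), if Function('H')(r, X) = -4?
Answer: 33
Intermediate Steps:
Function('z')(b) = 3
Function('k')(f) = 4 (Function('k')(f) = Mul(4, Mul(f, Pow(f, -1))) = Mul(4, 1) = 4)
Function('D')(M) = 1
Add(Function('H')(10, -12), Mul(Function('D')(Function('k')(Function('z')(0))), 37)) = Add(-4, Mul(1, 37)) = Add(-4, 37) = 33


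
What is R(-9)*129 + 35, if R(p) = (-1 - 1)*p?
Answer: 2357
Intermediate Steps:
R(p) = -2*p
R(-9)*129 + 35 = -2*(-9)*129 + 35 = 18*129 + 35 = 2322 + 35 = 2357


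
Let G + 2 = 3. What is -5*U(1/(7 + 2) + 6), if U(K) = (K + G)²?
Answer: -20480/81 ≈ -252.84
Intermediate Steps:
G = 1 (G = -2 + 3 = 1)
U(K) = (1 + K)² (U(K) = (K + 1)² = (1 + K)²)
-5*U(1/(7 + 2) + 6) = -5*(1 + (1/(7 + 2) + 6))² = -5*(1 + (1/9 + 6))² = -5*(1 + (⅑ + 6))² = -5*(1 + 55/9)² = -5*(64/9)² = -5*4096/81 = -20480/81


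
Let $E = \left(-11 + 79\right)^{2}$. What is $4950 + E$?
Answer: $9574$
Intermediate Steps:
$E = 4624$ ($E = 68^{2} = 4624$)
$4950 + E = 4950 + 4624 = 9574$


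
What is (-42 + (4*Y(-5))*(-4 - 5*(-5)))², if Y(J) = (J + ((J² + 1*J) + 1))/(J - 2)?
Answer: 54756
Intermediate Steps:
Y(J) = (1 + J² + 2*J)/(-2 + J) (Y(J) = (J + ((J² + J) + 1))/(-2 + J) = (J + ((J + J²) + 1))/(-2 + J) = (J + (1 + J + J²))/(-2 + J) = (1 + J² + 2*J)/(-2 + J))
(-42 + (4*Y(-5))*(-4 - 5*(-5)))² = (-42 + (4*((1 + (-5)² + 2*(-5))/(-2 - 5)))*(-4 - 5*(-5)))² = (-42 + (4*((1 + 25 - 10)/(-7)))*(-4 + 25))² = (-42 + (4*(-⅐*16))*21)² = (-42 + (4*(-16/7))*21)² = (-42 - 64/7*21)² = (-42 - 192)² = (-234)² = 54756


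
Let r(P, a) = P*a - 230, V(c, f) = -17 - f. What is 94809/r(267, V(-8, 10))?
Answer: -94809/7439 ≈ -12.745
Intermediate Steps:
r(P, a) = -230 + P*a
94809/r(267, V(-8, 10)) = 94809/(-230 + 267*(-17 - 1*10)) = 94809/(-230 + 267*(-17 - 10)) = 94809/(-230 + 267*(-27)) = 94809/(-230 - 7209) = 94809/(-7439) = 94809*(-1/7439) = -94809/7439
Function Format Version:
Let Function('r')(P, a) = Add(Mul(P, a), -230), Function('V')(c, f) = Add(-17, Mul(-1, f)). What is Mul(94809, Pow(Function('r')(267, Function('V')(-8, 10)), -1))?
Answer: Rational(-94809, 7439) ≈ -12.745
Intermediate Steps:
Function('r')(P, a) = Add(-230, Mul(P, a))
Mul(94809, Pow(Function('r')(267, Function('V')(-8, 10)), -1)) = Mul(94809, Pow(Add(-230, Mul(267, Add(-17, Mul(-1, 10)))), -1)) = Mul(94809, Pow(Add(-230, Mul(267, Add(-17, -10))), -1)) = Mul(94809, Pow(Add(-230, Mul(267, -27)), -1)) = Mul(94809, Pow(Add(-230, -7209), -1)) = Mul(94809, Pow(-7439, -1)) = Mul(94809, Rational(-1, 7439)) = Rational(-94809, 7439)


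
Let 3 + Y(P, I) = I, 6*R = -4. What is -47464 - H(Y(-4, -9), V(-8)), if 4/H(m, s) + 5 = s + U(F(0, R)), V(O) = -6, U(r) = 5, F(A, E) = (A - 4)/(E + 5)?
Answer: -142390/3 ≈ -47463.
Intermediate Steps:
R = -2/3 (R = (1/6)*(-4) = -2/3 ≈ -0.66667)
F(A, E) = (-4 + A)/(5 + E)
Y(P, I) = -3 + I
H(m, s) = 4/s (H(m, s) = 4/(-5 + (s + 5)) = 4/(-5 + (5 + s)) = 4/s)
-47464 - H(Y(-4, -9), V(-8)) = -47464 - 4/(-6) = -47464 - 4*(-1)/6 = -47464 - 1*(-2/3) = -47464 + 2/3 = -142390/3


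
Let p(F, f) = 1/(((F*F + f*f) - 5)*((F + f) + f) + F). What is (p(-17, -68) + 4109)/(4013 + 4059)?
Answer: 385702071/757699469 ≈ 0.50904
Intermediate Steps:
p(F, f) = 1/(F + (F + 2*f)*(-5 + F**2 + f**2)) (p(F, f) = 1/(((F**2 + f**2) - 5)*(F + 2*f) + F) = 1/((-5 + F**2 + f**2)*(F + 2*f) + F) = 1/((F + 2*f)*(-5 + F**2 + f**2) + F) = 1/(F + (F + 2*f)*(-5 + F**2 + f**2)))
(p(-17, -68) + 4109)/(4013 + 4059) = (1/((-17)**3 - 10*(-68) - 4*(-17) + 2*(-68)**3 - 17*(-68)**2 + 2*(-68)*(-17)**2) + 4109)/(4013 + 4059) = (1/(-4913 + 680 + 68 + 2*(-314432) - 17*4624 + 2*(-68)*289) + 4109)/8072 = (1/(-4913 + 680 + 68 - 628864 - 78608 - 39304) + 4109)*(1/8072) = (1/(-750941) + 4109)*(1/8072) = (-1/750941 + 4109)*(1/8072) = (3085616568/750941)*(1/8072) = 385702071/757699469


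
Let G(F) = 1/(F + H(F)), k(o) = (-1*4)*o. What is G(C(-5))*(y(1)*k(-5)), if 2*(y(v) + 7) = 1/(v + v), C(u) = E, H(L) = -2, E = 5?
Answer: -45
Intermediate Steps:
k(o) = -4*o
C(u) = 5
y(v) = -7 + 1/(4*v) (y(v) = -7 + 1/(2*(v + v)) = -7 + 1/(2*((2*v))) = -7 + (1/(2*v))/2 = -7 + 1/(4*v))
G(F) = 1/(-2 + F) (G(F) = 1/(F - 2) = 1/(-2 + F))
G(C(-5))*(y(1)*k(-5)) = ((-7 + (1/4)/1)*(-4*(-5)))/(-2 + 5) = ((-7 + (1/4)*1)*20)/3 = ((-7 + 1/4)*20)/3 = (-27/4*20)/3 = (1/3)*(-135) = -45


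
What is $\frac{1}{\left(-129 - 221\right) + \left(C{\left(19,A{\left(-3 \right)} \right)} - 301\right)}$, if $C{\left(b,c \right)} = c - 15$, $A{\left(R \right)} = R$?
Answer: $- \frac{1}{669} \approx -0.0014948$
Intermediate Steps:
$C{\left(b,c \right)} = -15 + c$
$\frac{1}{\left(-129 - 221\right) + \left(C{\left(19,A{\left(-3 \right)} \right)} - 301\right)} = \frac{1}{\left(-129 - 221\right) - 319} = \frac{1}{-350 - 319} = \frac{1}{-669} = - \frac{1}{669}$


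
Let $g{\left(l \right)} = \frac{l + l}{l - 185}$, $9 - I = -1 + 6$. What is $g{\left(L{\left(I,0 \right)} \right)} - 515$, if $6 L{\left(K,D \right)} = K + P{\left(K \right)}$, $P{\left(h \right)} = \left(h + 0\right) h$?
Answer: $- \frac{56139}{109} \approx -515.04$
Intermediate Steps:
$P{\left(h \right)} = h^{2}$ ($P{\left(h \right)} = h h = h^{2}$)
$I = 4$ ($I = 9 - \left(-1 + 6\right) = 9 - 5 = 4$)
$L{\left(K,D \right)} = \frac{K}{6} + \frac{K^{2}}{6}$ ($L{\left(K,D \right)} = \frac{K + K^{2}}{6} = \frac{K}{6} + \frac{K^{2}}{6}$)
$g{\left(l \right)} = \frac{2 l}{-185 + l}$
$g{\left(L{\left(I,0 \right)} \right)} - 515 = \frac{2 \cdot \frac{1}{6} \cdot 4 \left(1 + 4\right)}{-185 + \frac{1}{6} \cdot 4 \left(1 + 4\right)} - 515 = \frac{2 \cdot \frac{1}{6} \cdot 4 \cdot 5}{-185 + \frac{1}{6} \cdot 4 \cdot 5} - 515 = 2 \cdot \frac{10}{3} \frac{1}{-185 + \frac{10}{3}} - 515 = 2 \cdot \frac{10}{3} \frac{1}{- \frac{545}{3}} - 515 = 2 \cdot \frac{10}{3} \left(- \frac{3}{545}\right) - 515 = - \frac{4}{109} - 515 = - \frac{56139}{109}$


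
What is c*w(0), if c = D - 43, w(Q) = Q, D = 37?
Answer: 0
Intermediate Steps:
c = -6 (c = 37 - 43 = -6)
c*w(0) = -6*0 = 0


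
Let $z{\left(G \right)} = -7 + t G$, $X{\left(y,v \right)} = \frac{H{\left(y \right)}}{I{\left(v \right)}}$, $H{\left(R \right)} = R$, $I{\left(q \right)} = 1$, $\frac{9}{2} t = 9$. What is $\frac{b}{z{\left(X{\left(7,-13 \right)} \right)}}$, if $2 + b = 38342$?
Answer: $\frac{38340}{7} \approx 5477.1$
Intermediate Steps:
$t = 2$ ($t = \frac{2}{9} \cdot 9 = 2$)
$b = 38340$ ($b = -2 + 38342 = 38340$)
$X{\left(y,v \right)} = y$ ($X{\left(y,v \right)} = \frac{y}{1} = y 1 = y$)
$z{\left(G \right)} = -7 + 2 G$
$\frac{b}{z{\left(X{\left(7,-13 \right)} \right)}} = \frac{38340}{-7 + 2 \cdot 7} = \frac{38340}{-7 + 14} = \frac{38340}{7}$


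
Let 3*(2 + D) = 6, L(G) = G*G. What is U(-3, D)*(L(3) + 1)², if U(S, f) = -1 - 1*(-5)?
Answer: 400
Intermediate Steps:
L(G) = G²
D = 0 (D = -2 + (⅓)*6 = -2 + 2 = 0)
U(S, f) = 4 (U(S, f) = -1 + 5 = 4)
U(-3, D)*(L(3) + 1)² = 4*(3² + 1)² = 4*(9 + 1)² = 4*10² = 4*100 = 400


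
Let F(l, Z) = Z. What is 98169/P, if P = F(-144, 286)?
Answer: 98169/286 ≈ 343.25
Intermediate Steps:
P = 286
98169/P = 98169/286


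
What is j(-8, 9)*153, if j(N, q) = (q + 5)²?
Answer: 29988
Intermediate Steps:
j(N, q) = (5 + q)²
j(-8, 9)*153 = (5 + 9)²*153 = 14²*153 = 196*153 = 29988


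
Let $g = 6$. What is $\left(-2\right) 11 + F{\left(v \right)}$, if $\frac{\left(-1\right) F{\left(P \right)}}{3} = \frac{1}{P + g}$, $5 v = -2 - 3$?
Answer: $- \frac{113}{5} \approx -22.6$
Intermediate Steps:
$v = -1$ ($v = \frac{-2 - 3}{5} = \frac{1}{5} \left(-5\right) = -1$)
$F{\left(P \right)} = - \frac{3}{6 + P}$ ($F{\left(P \right)} = - \frac{3}{P + 6} = - \frac{3}{6 + P}$)
$\left(-2\right) 11 + F{\left(v \right)} = \left(-2\right) 11 - \frac{3}{6 - 1} = -22 - \frac{3}{5} = - \frac{113}{5}$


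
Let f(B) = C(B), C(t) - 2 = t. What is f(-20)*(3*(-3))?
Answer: 162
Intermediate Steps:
C(t) = 2 + t
f(B) = 2 + B
f(-20)*(3*(-3)) = (2 - 20)*(3*(-3)) = -18*(-9) = 162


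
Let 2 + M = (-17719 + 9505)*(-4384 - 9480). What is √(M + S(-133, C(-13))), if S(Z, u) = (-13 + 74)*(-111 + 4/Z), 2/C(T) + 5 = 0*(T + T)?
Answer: √2014283951295/133 ≈ 10671.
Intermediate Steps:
C(T) = -⅖ (C(T) = 2/(-5 + 0*(T + T)) = 2/(-5 + 0*(2*T)) = 2/(-5 + 0) = 2/(-5) = 2*(-⅕) = -⅖)
M = 113878894 (M = -2 + (-17719 + 9505)*(-4384 - 9480) = -2 - 8214*(-13864) = -2 + 113878896 = 113878894)
S(Z, u) = -6771 + 244/Z (S(Z, u) = 61*(-111 + 4/Z) = -6771 + 244/Z)
√(M + S(-133, C(-13))) = √(113878894 + (-6771 + 244/(-133))) = √(113878894 + (-6771 + 244*(-1/133))) = √(113878894 + (-6771 - 244/133)) = √(113878894 - 900787/133) = √(15144992115/133) = √2014283951295/133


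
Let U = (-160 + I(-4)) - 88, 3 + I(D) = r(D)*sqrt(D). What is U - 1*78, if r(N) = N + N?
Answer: -329 - 16*I ≈ -329.0 - 16.0*I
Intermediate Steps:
r(N) = 2*N
I(D) = -3 + 2*D**(3/2) (I(D) = -3 + (2*D)*sqrt(D) = -3 + 2*D**(3/2))
U = -251 - 16*I (U = (-160 + (-3 + 2*(-4)**(3/2))) - 88 = (-160 + (-3 + 2*(-8*I))) - 88 = (-160 + (-3 - 16*I)) - 88 = (-163 - 16*I) - 88 = -251 - 16*I ≈ -251.0 - 16.0*I)
U - 1*78 = (-251 - 16*I) - 1*78 = (-251 - 16*I) - 78 = -329 - 16*I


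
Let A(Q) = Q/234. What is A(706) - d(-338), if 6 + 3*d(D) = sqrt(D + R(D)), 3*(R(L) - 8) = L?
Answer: 587/117 - 4*I*sqrt(249)/9 ≈ 5.0171 - 7.0132*I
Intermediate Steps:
A(Q) = Q/234 (A(Q) = Q*(1/234) = Q/234)
R(L) = 8 + L/3
d(D) = -2 + sqrt(8 + 4*D/3)/3 (d(D) = -2 + sqrt(D + (8 + D/3))/3 = -2 + sqrt(8 + 4*D/3)/3)
A(706) - d(-338) = (1/234)*706 - (-2 + 2*sqrt(18 + 3*(-338))/9) = 353/117 - (-2 + 2*sqrt(18 - 1014)/9) = 353/117 - (-2 + 2*sqrt(-996)/9) = 353/117 - (-2 + 2*(2*I*sqrt(249))/9) = 353/117 - (-2 + 4*I*sqrt(249)/9) = 353/117 + (2 - 4*I*sqrt(249)/9) = 587/117 - 4*I*sqrt(249)/9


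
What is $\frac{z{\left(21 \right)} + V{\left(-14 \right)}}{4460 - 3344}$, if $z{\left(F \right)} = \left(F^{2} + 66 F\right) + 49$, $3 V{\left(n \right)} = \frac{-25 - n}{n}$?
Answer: $\frac{78803}{46872} \approx 1.6812$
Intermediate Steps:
$V{\left(n \right)} = \frac{-25 - n}{3 n}$ ($V{\left(n \right)} = \frac{\left(-25 - n\right) \frac{1}{n}}{3} = \frac{\frac{1}{n} \left(-25 - n\right)}{3} = \frac{-25 - n}{3 n}$)
$z{\left(F \right)} = 49 + F^{2} + 66 F$
$\frac{z{\left(21 \right)} + V{\left(-14 \right)}}{4460 - 3344} = \frac{\left(49 + 21^{2} + 66 \cdot 21\right) + \frac{-25 - -14}{3 \left(-14\right)}}{4460 - 3344} = \frac{\left(49 + 441 + 1386\right) + \frac{1}{3} \left(- \frac{1}{14}\right) \left(-25 + 14\right)}{1116} = \left(1876 + \frac{1}{3} \left(- \frac{1}{14}\right) \left(-11\right)\right) \frac{1}{1116} = \left(1876 + \frac{11}{42}\right) \frac{1}{1116} = \frac{78803}{42} \cdot \frac{1}{1116} = \frac{78803}{46872}$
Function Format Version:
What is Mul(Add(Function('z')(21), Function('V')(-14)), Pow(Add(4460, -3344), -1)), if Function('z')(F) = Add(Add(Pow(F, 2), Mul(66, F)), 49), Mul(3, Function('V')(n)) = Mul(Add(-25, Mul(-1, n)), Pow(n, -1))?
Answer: Rational(78803, 46872) ≈ 1.6812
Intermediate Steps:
Function('V')(n) = Mul(Rational(1, 3), Pow(n, -1), Add(-25, Mul(-1, n))) (Function('V')(n) = Mul(Rational(1, 3), Mul(Add(-25, Mul(-1, n)), Pow(n, -1))) = Mul(Rational(1, 3), Mul(Pow(n, -1), Add(-25, Mul(-1, n)))) = Mul(Rational(1, 3), Pow(n, -1), Add(-25, Mul(-1, n))))
Function('z')(F) = Add(49, Pow(F, 2), Mul(66, F))
Mul(Add(Function('z')(21), Function('V')(-14)), Pow(Add(4460, -3344), -1)) = Mul(Add(Add(49, Pow(21, 2), Mul(66, 21)), Mul(Rational(1, 3), Pow(-14, -1), Add(-25, Mul(-1, -14)))), Pow(Add(4460, -3344), -1)) = Mul(Add(Add(49, 441, 1386), Mul(Rational(1, 3), Rational(-1, 14), Add(-25, 14))), Pow(1116, -1)) = Mul(Add(1876, Mul(Rational(1, 3), Rational(-1, 14), -11)), Rational(1, 1116)) = Mul(Add(1876, Rational(11, 42)), Rational(1, 1116)) = Mul(Rational(78803, 42), Rational(1, 1116)) = Rational(78803, 46872)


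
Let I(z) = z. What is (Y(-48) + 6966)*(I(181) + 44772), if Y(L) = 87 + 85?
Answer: 320874514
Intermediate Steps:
Y(L) = 172
(Y(-48) + 6966)*(I(181) + 44772) = (172 + 6966)*(181 + 44772) = 7138*44953 = 320874514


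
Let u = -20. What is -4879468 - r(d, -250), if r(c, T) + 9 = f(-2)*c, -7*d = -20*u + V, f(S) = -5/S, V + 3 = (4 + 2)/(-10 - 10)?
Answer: -136620885/28 ≈ -4.8793e+6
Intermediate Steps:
V = -33/10 (V = -3 + (4 + 2)/(-10 - 10) = -3 + 6/(-20) = -3 + 6*(-1/20) = -3 - 3/10 = -33/10 ≈ -3.3000)
d = -3967/70 (d = -(-20*(-20) - 33/10)/7 = -(400 - 33/10)/7 = -1/7*3967/10 = -3967/70 ≈ -56.671)
r(c, T) = -9 + 5*c/2 (r(c, T) = -9 + (-5/(-2))*c = -9 + (-5*(-1/2))*c = -9 + 5*c/2)
-4879468 - r(d, -250) = -4879468 - (-9 + (5/2)*(-3967/70)) = -4879468 - (-9 - 3967/28) = -4879468 - 1*(-4219/28) = -4879468 + 4219/28 = -136620885/28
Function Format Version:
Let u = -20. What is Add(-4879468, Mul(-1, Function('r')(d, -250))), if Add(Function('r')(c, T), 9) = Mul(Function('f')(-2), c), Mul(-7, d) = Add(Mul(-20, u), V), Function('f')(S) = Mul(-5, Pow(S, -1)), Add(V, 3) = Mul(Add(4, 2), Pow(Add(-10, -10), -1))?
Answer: Rational(-136620885, 28) ≈ -4.8793e+6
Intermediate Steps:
V = Rational(-33, 10) (V = Add(-3, Mul(Add(4, 2), Pow(Add(-10, -10), -1))) = Add(-3, Mul(6, Pow(-20, -1))) = Add(-3, Mul(6, Rational(-1, 20))) = Add(-3, Rational(-3, 10)) = Rational(-33, 10) ≈ -3.3000)
d = Rational(-3967, 70) (d = Mul(Rational(-1, 7), Add(Mul(-20, -20), Rational(-33, 10))) = Mul(Rational(-1, 7), Add(400, Rational(-33, 10))) = Mul(Rational(-1, 7), Rational(3967, 10)) = Rational(-3967, 70) ≈ -56.671)
Function('r')(c, T) = Add(-9, Mul(Rational(5, 2), c)) (Function('r')(c, T) = Add(-9, Mul(Mul(-5, Pow(-2, -1)), c)) = Add(-9, Mul(Mul(-5, Rational(-1, 2)), c)) = Add(-9, Mul(Rational(5, 2), c)))
Add(-4879468, Mul(-1, Function('r')(d, -250))) = Add(-4879468, Mul(-1, Add(-9, Mul(Rational(5, 2), Rational(-3967, 70))))) = Add(-4879468, Mul(-1, Add(-9, Rational(-3967, 28)))) = Add(-4879468, Mul(-1, Rational(-4219, 28))) = Add(-4879468, Rational(4219, 28)) = Rational(-136620885, 28)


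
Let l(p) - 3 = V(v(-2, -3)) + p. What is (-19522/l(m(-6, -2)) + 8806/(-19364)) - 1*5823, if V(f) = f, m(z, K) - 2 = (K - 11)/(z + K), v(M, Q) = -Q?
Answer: -5853563085/745514 ≈ -7851.7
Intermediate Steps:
m(z, K) = 2 + (-11 + K)/(K + z) (m(z, K) = 2 + (K - 11)/(z + K) = 2 + (-11 + K)/(K + z))
l(p) = 6 + p (l(p) = 3 + (-1*(-3) + p) = 3 + (3 + p) = 6 + p)
(-19522/l(m(-6, -2)) + 8806/(-19364)) - 1*5823 = (-19522/(6 + (-11 + 2*(-6) + 3*(-2))/(-2 - 6)) + 8806/(-19364)) - 1*5823 = (-19522/(6 + (-11 - 12 - 6)/(-8)) + 8806*(-1/19364)) - 5823 = (-19522/(6 - ⅛*(-29)) - 4403/9682) - 5823 = (-19522/(6 + 29/8) - 4403/9682) - 5823 = (-19522/77/8 - 4403/9682) - 5823 = (-19522*8/77 - 4403/9682) - 5823 = (-156176/77 - 4403/9682) - 5823 = -1512435063/745514 - 5823 = -5853563085/745514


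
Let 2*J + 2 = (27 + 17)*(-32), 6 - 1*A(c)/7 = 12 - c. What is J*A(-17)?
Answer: 113505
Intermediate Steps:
A(c) = -42 + 7*c (A(c) = 42 - 7*(12 - c) = 42 + (-84 + 7*c) = -42 + 7*c)
J = -705 (J = -1 + ((27 + 17)*(-32))/2 = -1 + (44*(-32))/2 = -1 + (1/2)*(-1408) = -1 - 704 = -705)
J*A(-17) = -705*(-42 + 7*(-17)) = -705*(-42 - 119) = -705*(-161) = 113505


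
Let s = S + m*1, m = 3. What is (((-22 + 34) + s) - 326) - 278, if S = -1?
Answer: -590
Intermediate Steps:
s = 2 (s = -1 + 3*1 = -1 + 3 = 2)
(((-22 + 34) + s) - 326) - 278 = (((-22 + 34) + 2) - 326) - 278 = ((12 + 2) - 326) - 278 = (14 - 326) - 278 = -312 - 278 = -590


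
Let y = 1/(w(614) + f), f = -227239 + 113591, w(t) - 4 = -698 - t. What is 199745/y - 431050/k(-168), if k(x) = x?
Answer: -1928798226955/84 ≈ -2.2962e+10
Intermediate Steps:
w(t) = -694 - t (w(t) = 4 + (-698 - t) = -694 - t)
f = -113648
y = -1/114956 (y = 1/((-694 - 1*614) - 113648) = 1/((-694 - 614) - 113648) = 1/(-1308 - 113648) = 1/(-114956) = -1/114956 ≈ -8.6990e-6)
199745/y - 431050/k(-168) = 199745/(-1/114956) - 431050/(-168) = 199745*(-114956) - 431050*(-1/168) = -22961886220 + 215525/84 = -1928798226955/84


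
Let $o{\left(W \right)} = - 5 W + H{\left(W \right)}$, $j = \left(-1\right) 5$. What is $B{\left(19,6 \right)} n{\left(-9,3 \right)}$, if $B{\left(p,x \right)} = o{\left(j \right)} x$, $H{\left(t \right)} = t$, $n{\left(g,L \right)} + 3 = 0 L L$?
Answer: $-360$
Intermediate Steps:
$n{\left(g,L \right)} = -3$ ($n{\left(g,L \right)} = -3 + 0 L L = -3 + 0 L = -3 + 0 = -3$)
$j = -5$
$o{\left(W \right)} = - 4 W$ ($o{\left(W \right)} = - 5 W + W = - 4 W$)
$B{\left(p,x \right)} = 20 x$ ($B{\left(p,x \right)} = \left(-4\right) \left(-5\right) x = 20 x$)
$B{\left(19,6 \right)} n{\left(-9,3 \right)} = 20 \cdot 6 \left(-3\right) = 120 \left(-3\right) = -360$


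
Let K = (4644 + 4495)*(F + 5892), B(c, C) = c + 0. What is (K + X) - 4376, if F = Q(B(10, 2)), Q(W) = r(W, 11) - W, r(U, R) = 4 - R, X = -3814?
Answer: 53683435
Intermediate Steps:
B(c, C) = c
Q(W) = -7 - W (Q(W) = (4 - 1*11) - W = (4 - 11) - W = -7 - W)
F = -17 (F = -7 - 1*10 = -7 - 10 = -17)
K = 53691625 (K = (4644 + 4495)*(-17 + 5892) = 9139*5875 = 53691625)
(K + X) - 4376 = (53691625 - 3814) - 4376 = 53687811 - 4376 = 53683435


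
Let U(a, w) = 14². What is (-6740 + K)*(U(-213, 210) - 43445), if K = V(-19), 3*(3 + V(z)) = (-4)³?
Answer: 877651957/3 ≈ 2.9255e+8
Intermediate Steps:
V(z) = -73/3 (V(z) = -3 + (⅓)*(-4)³ = -3 + (⅓)*(-64) = -3 - 64/3 = -73/3)
K = -73/3 ≈ -24.333
U(a, w) = 196
(-6740 + K)*(U(-213, 210) - 43445) = (-6740 - 73/3)*(196 - 43445) = -20293/3*(-43249) = 877651957/3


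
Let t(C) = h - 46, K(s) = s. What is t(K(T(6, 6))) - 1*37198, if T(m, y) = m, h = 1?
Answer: -37243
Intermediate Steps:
t(C) = -45 (t(C) = 1 - 46 = -45)
t(K(T(6, 6))) - 1*37198 = -45 - 1*37198 = -45 - 37198 = -37243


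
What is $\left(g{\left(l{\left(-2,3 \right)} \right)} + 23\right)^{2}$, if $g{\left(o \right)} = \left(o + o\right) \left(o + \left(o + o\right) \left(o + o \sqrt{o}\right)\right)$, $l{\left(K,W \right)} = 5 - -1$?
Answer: $5398657 + 1657152 \sqrt{6} \approx 9.4578 \cdot 10^{6}$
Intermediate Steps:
$l{\left(K,W \right)} = 6$ ($l{\left(K,W \right)} = 5 + 1 = 6$)
$g{\left(o \right)} = 2 o \left(o + 2 o \left(o + o^{\frac{3}{2}}\right)\right)$
$\left(g{\left(l{\left(-2,3 \right)} \right)} + 23\right)^{2} = \left(\left(2 \cdot 6^{2} + 4 \cdot 6^{3} + 4 \cdot 6^{\frac{7}{2}}\right) + 23\right)^{2} = \left(\left(2 \cdot 36 + 4 \cdot 216 + 4 \cdot 216 \sqrt{6}\right) + 23\right)^{2} = \left(\left(72 + 864 + 864 \sqrt{6}\right) + 23\right)^{2} = \left(\left(936 + 864 \sqrt{6}\right) + 23\right)^{2} = \left(959 + 864 \sqrt{6}\right)^{2}$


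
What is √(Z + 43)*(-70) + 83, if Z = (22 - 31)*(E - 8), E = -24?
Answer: 83 - 70*√331 ≈ -1190.5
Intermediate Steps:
Z = 288 (Z = (22 - 31)*(-24 - 8) = -9*(-32) = 288)
√(Z + 43)*(-70) + 83 = √(288 + 43)*(-70) + 83 = √331*(-70) + 83 = -70*√331 + 83 = 83 - 70*√331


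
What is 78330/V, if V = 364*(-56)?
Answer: -5595/1456 ≈ -3.8427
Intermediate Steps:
V = -20384
78330/V = 78330/(-20384) = 78330*(-1/20384) = -5595/1456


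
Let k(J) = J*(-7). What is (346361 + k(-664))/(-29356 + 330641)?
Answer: 351009/301285 ≈ 1.1650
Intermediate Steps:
k(J) = -7*J
(346361 + k(-664))/(-29356 + 330641) = (346361 - 7*(-664))/(-29356 + 330641) = (346361 + 4648)/301285 = 351009*(1/301285) = 351009/301285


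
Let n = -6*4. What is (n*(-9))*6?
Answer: 1296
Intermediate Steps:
n = -24
(n*(-9))*6 = -24*(-9)*6 = 216*6 = 1296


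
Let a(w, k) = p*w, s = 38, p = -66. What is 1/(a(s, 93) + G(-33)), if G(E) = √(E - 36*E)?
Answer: -76/190573 - √1155/6288909 ≈ -0.00040420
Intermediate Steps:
a(w, k) = -66*w
G(E) = √35*√(-E) (G(E) = √(-35*E) = √35*√(-E))
1/(a(s, 93) + G(-33)) = 1/(-66*38 + √35*√(-1*(-33))) = 1/(-2508 + √35*√33) = 1/(-2508 + √1155)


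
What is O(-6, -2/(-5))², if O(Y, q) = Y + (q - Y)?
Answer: 4/25 ≈ 0.16000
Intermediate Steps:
O(Y, q) = q
O(-6, -2/(-5))² = (-2/(-5))² = (-2*(-⅕))² = (⅖)² = 4/25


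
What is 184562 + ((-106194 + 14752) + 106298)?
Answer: 199418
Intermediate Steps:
184562 + ((-106194 + 14752) + 106298) = 184562 + (-91442 + 106298) = 184562 + 14856 = 199418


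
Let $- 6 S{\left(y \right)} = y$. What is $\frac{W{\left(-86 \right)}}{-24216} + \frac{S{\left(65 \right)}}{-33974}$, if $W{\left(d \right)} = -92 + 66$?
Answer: $\frac{23868}{17139883} \approx 0.0013925$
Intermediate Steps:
$S{\left(y \right)} = - \frac{y}{6}$
$W{\left(d \right)} = -26$
$\frac{W{\left(-86 \right)}}{-24216} + \frac{S{\left(65 \right)}}{-33974} = - \frac{26}{-24216} + \frac{\left(- \frac{1}{6}\right) 65}{-33974} = \left(-26\right) \left(- \frac{1}{24216}\right) - - \frac{65}{203844} = \frac{13}{12108} + \frac{65}{203844} = \frac{23868}{17139883}$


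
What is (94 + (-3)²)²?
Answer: 10609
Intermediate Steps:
(94 + (-3)²)² = (94 + 9)² = 103² = 10609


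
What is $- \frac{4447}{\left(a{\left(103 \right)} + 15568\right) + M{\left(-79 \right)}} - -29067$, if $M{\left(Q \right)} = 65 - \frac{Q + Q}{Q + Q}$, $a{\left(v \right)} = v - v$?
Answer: $\frac{454370897}{15632} \approx 29067.0$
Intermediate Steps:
$a{\left(v \right)} = 0$
$M{\left(Q \right)} = 64$ ($M{\left(Q \right)} = 65 - \frac{2 Q}{2 Q} = 65 - 2 Q \frac{1}{2 Q} = 65 - 1 = 64$)
$- \frac{4447}{\left(a{\left(103 \right)} + 15568\right) + M{\left(-79 \right)}} - -29067 = - \frac{4447}{\left(0 + 15568\right) + 64} - -29067 = - \frac{4447}{15568 + 64} + 29067 = - \frac{4447}{15632} + 29067 = \frac{454370897}{15632}$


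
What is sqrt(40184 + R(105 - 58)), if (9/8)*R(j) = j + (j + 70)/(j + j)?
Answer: 2*sqrt(199937671)/141 ≈ 200.57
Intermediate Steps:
R(j) = 8*j/9 + 4*(70 + j)/(9*j) (R(j) = 8*(j + (j + 70)/(j + j))/9 = 8*(j + (70 + j)/((2*j)))/9 = 8*(j + (70 + j)*(1/(2*j)))/9 = 8*(j + (70 + j)/(2*j))/9 = 8*j/9 + 4*(70 + j)/(9*j))
sqrt(40184 + R(105 - 58)) = sqrt(40184 + 4*(70 + (105 - 58)*(1 + 2*(105 - 58)))/(9*(105 - 58))) = sqrt(40184 + (4/9)*(70 + 47*(1 + 2*47))/47) = sqrt(40184 + (4/9)*(1/47)*(70 + 47*(1 + 94))) = sqrt(40184 + (4/9)*(1/47)*(70 + 47*95)) = sqrt(40184 + (4/9)*(1/47)*(70 + 4465)) = sqrt(40184 + (4/9)*(1/47)*4535) = sqrt(40184 + 18140/423) = sqrt(17015972/423) = 2*sqrt(199937671)/141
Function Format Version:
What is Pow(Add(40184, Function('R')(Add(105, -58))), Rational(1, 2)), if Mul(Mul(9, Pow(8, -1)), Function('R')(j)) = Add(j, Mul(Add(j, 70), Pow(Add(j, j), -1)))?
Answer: Mul(Rational(2, 141), Pow(199937671, Rational(1, 2))) ≈ 200.57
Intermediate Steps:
Function('R')(j) = Add(Mul(Rational(8, 9), j), Mul(Rational(4, 9), Pow(j, -1), Add(70, j))) (Function('R')(j) = Mul(Rational(8, 9), Add(j, Mul(Add(j, 70), Pow(Add(j, j), -1)))) = Mul(Rational(8, 9), Add(j, Mul(Add(70, j), Pow(Mul(2, j), -1)))) = Mul(Rational(8, 9), Add(j, Mul(Add(70, j), Mul(Rational(1, 2), Pow(j, -1))))) = Mul(Rational(8, 9), Add(j, Mul(Rational(1, 2), Pow(j, -1), Add(70, j)))) = Add(Mul(Rational(8, 9), j), Mul(Rational(4, 9), Pow(j, -1), Add(70, j))))
Pow(Add(40184, Function('R')(Add(105, -58))), Rational(1, 2)) = Pow(Add(40184, Mul(Rational(4, 9), Pow(Add(105, -58), -1), Add(70, Mul(Add(105, -58), Add(1, Mul(2, Add(105, -58))))))), Rational(1, 2)) = Pow(Add(40184, Mul(Rational(4, 9), Pow(47, -1), Add(70, Mul(47, Add(1, Mul(2, 47)))))), Rational(1, 2)) = Pow(Add(40184, Mul(Rational(4, 9), Rational(1, 47), Add(70, Mul(47, Add(1, 94))))), Rational(1, 2)) = Pow(Add(40184, Mul(Rational(4, 9), Rational(1, 47), Add(70, Mul(47, 95)))), Rational(1, 2)) = Pow(Add(40184, Mul(Rational(4, 9), Rational(1, 47), Add(70, 4465))), Rational(1, 2)) = Pow(Add(40184, Mul(Rational(4, 9), Rational(1, 47), 4535)), Rational(1, 2)) = Pow(Add(40184, Rational(18140, 423)), Rational(1, 2)) = Pow(Rational(17015972, 423), Rational(1, 2)) = Mul(Rational(2, 141), Pow(199937671, Rational(1, 2)))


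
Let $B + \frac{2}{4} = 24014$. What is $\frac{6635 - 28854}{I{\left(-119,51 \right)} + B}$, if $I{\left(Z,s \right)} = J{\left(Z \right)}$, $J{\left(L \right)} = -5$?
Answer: $- \frac{44438}{48017} \approx -0.92546$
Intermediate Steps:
$B = \frac{48027}{2}$ ($B = - \frac{1}{2} + 24014 = \frac{48027}{2} \approx 24014.0$)
$I{\left(Z,s \right)} = -5$
$\frac{6635 - 28854}{I{\left(-119,51 \right)} + B} = \frac{6635 - 28854}{-5 + \frac{48027}{2}} = - \frac{22219}{\frac{48017}{2}} = \left(-22219\right) \frac{2}{48017} = - \frac{44438}{48017}$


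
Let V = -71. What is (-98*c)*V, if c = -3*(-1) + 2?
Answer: 34790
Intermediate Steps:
c = 5 (c = 3 + 2 = 5)
(-98*c)*V = -98*5*(-71) = -490*(-71) = 34790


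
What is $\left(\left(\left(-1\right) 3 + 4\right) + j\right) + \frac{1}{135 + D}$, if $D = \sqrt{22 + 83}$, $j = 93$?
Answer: $\frac{113561}{1208} - \frac{\sqrt{105}}{18120} \approx 94.007$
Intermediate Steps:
$D = \sqrt{105} \approx 10.247$
$\left(\left(\left(-1\right) 3 + 4\right) + j\right) + \frac{1}{135 + D} = \left(\left(\left(-1\right) 3 + 4\right) + 93\right) + \frac{1}{135 + \sqrt{105}} = \left(\left(-3 + 4\right) + 93\right) + \frac{1}{135 + \sqrt{105}} = \left(1 + 93\right) + \frac{1}{135 + \sqrt{105}} = 94 + \frac{1}{135 + \sqrt{105}}$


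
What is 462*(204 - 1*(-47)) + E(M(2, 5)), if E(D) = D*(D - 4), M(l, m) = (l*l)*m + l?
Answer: 116358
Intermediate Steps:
M(l, m) = l + m*l**2 (M(l, m) = l**2*m + l = m*l**2 + l = l + m*l**2)
E(D) = D*(-4 + D)
462*(204 - 1*(-47)) + E(M(2, 5)) = 462*(204 - 1*(-47)) + (2*(1 + 2*5))*(-4 + 2*(1 + 2*5)) = 462*(204 + 47) + (2*(1 + 10))*(-4 + 2*(1 + 10)) = 462*251 + (2*11)*(-4 + 2*11) = 115962 + 22*(-4 + 22) = 115962 + 22*18 = 115962 + 396 = 116358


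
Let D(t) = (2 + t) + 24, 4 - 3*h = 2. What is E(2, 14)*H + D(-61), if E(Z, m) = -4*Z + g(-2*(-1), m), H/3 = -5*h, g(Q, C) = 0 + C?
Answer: -95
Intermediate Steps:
g(Q, C) = C
h = ⅔ (h = 4/3 - ⅓*2 = 4/3 - ⅔ = ⅔ ≈ 0.66667)
H = -10 (H = 3*(-5*⅔) = 3*(-10/3) = -10)
D(t) = 26 + t
E(Z, m) = m - 4*Z (E(Z, m) = -4*Z + m = m - 4*Z)
E(2, 14)*H + D(-61) = (14 - 4*2)*(-10) + (26 - 61) = (14 - 8)*(-10) - 35 = 6*(-10) - 35 = -60 - 35 = -95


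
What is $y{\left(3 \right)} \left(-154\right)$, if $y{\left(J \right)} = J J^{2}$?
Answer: $-4158$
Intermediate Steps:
$y{\left(J \right)} = J^{3}$
$y{\left(3 \right)} \left(-154\right) = 3^{3} \left(-154\right) = 27 \left(-154\right) = -4158$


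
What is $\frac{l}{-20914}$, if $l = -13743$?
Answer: $\frac{13743}{20914} \approx 0.65712$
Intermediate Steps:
$\frac{l}{-20914} = - \frac{13743}{-20914} = \left(-13743\right) \left(- \frac{1}{20914}\right) = \frac{13743}{20914}$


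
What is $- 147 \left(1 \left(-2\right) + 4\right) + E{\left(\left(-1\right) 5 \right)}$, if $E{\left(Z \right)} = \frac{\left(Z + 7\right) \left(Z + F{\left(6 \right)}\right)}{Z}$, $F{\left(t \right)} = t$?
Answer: $- \frac{1472}{5} \approx -294.4$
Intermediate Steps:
$E{\left(Z \right)} = \frac{\left(6 + Z\right) \left(7 + Z\right)}{Z}$ ($E{\left(Z \right)} = \frac{\left(Z + 7\right) \left(Z + 6\right)}{Z} = \frac{\left(7 + Z\right) \left(6 + Z\right)}{Z} = \frac{\left(6 + Z\right) \left(7 + Z\right)}{Z}$)
$- 147 \left(1 \left(-2\right) + 4\right) + E{\left(\left(-1\right) 5 \right)} = - 147 \left(1 \left(-2\right) + 4\right) + \left(13 - 5 + \frac{42}{\left(-1\right) 5}\right) = - 147 \left(-2 + 4\right) + \left(13 - 5 + \frac{42}{-5}\right) = \left(-147\right) 2 + \left(13 - 5 + 42 \left(- \frac{1}{5}\right)\right) = -294 - \frac{2}{5} = - \frac{1472}{5}$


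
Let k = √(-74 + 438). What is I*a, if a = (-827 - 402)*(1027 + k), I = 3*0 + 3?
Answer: -3786549 - 7374*√91 ≈ -3.8569e+6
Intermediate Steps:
k = 2*√91 (k = √364 = 2*√91 ≈ 19.079)
I = 3 (I = 0 + 3 = 3)
a = -1262183 - 2458*√91 (a = (-827 - 402)*(1027 + 2*√91) = -1229*(1027 + 2*√91) = -1262183 - 2458*√91 ≈ -1.2856e+6)
I*a = 3*(-1262183 - 2458*√91) = -3786549 - 7374*√91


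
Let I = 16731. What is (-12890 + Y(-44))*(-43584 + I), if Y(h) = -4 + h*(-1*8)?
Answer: 336790326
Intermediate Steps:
Y(h) = -4 - 8*h (Y(h) = -4 + h*(-8) = -4 - 8*h)
(-12890 + Y(-44))*(-43584 + I) = (-12890 + (-4 - 8*(-44)))*(-43584 + 16731) = (-12890 + (-4 + 352))*(-26853) = (-12890 + 348)*(-26853) = -12542*(-26853) = 336790326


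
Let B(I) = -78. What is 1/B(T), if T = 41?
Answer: -1/78 ≈ -0.012821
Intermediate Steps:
1/B(T) = 1/(-78) = -1/78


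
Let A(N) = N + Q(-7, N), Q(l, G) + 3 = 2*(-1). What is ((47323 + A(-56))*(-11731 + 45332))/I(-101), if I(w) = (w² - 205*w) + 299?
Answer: 1588050462/31205 ≈ 50891.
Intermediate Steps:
I(w) = 299 + w² - 205*w
Q(l, G) = -5 (Q(l, G) = -3 + 2*(-1) = -3 - 2 = -5)
A(N) = -5 + N (A(N) = N - 5 = -5 + N)
((47323 + A(-56))*(-11731 + 45332))/I(-101) = ((47323 + (-5 - 56))*(-11731 + 45332))/(299 + (-101)² - 205*(-101)) = ((47323 - 61)*33601)/(299 + 10201 + 20705) = (47262*33601)/31205 = 1588050462*(1/31205) = 1588050462/31205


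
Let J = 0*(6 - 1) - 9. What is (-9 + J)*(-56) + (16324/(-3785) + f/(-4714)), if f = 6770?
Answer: 8941327067/8921245 ≈ 1002.3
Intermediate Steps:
J = -9 (J = 0*5 - 9 = 0 - 9 = -9)
(-9 + J)*(-56) + (16324/(-3785) + f/(-4714)) = (-9 - 9)*(-56) + (16324/(-3785) + 6770/(-4714)) = -18*(-56) + (16324*(-1/3785) + 6770*(-1/4714)) = 1008 + (-16324/3785 - 3385/2357) = 1008 - 51287893/8921245 = 8941327067/8921245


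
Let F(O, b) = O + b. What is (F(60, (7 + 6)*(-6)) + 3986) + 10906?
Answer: 14874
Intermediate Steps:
(F(60, (7 + 6)*(-6)) + 3986) + 10906 = ((60 + (7 + 6)*(-6)) + 3986) + 10906 = ((60 + 13*(-6)) + 3986) + 10906 = ((60 - 78) + 3986) + 10906 = (-18 + 3986) + 10906 = 3968 + 10906 = 14874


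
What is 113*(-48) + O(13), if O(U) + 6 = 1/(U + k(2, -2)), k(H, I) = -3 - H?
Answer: -43439/8 ≈ -5429.9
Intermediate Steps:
O(U) = -6 + 1/(-5 + U) (O(U) = -6 + 1/(U + (-3 - 1*2)) = -6 + 1/(U + (-3 - 2)) = -6 + 1/(U - 5) = -6 + 1/(-5 + U))
113*(-48) + O(13) = 113*(-48) + (31 - 6*13)/(-5 + 13) = -5424 + (31 - 78)/8 = -5424 + (⅛)*(-47) = -5424 - 47/8 = -43439/8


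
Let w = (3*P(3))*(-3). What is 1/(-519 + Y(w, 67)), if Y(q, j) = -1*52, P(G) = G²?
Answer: -1/571 ≈ -0.0017513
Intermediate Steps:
w = -81 (w = (3*3²)*(-3) = (3*9)*(-3) = 27*(-3) = -81)
Y(q, j) = -52
1/(-519 + Y(w, 67)) = 1/(-519 - 52) = 1/(-571) = -1/571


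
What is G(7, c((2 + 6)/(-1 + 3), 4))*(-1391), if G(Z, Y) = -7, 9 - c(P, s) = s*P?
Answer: 9737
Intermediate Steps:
c(P, s) = 9 - P*s (c(P, s) = 9 - s*P = 9 - P*s)
G(7, c((2 + 6)/(-1 + 3), 4))*(-1391) = -7*(-1391) = 9737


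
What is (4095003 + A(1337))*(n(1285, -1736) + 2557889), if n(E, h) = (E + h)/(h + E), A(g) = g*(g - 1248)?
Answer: 10778938228440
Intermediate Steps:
A(g) = g*(-1248 + g)
n(E, h) = 1 (n(E, h) = (E + h)/(E + h) = 1)
(4095003 + A(1337))*(n(1285, -1736) + 2557889) = (4095003 + 1337*(-1248 + 1337))*(1 + 2557889) = (4095003 + 1337*89)*2557890 = (4095003 + 118993)*2557890 = 4213996*2557890 = 10778938228440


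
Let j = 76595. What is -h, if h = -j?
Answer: 76595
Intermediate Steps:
h = -76595 (h = -1*76595 = -76595)
-h = -1*(-76595) = 76595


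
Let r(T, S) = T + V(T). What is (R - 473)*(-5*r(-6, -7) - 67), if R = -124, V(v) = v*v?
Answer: 129549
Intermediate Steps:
V(v) = v²
r(T, S) = T + T²
(R - 473)*(-5*r(-6, -7) - 67) = (-124 - 473)*(-(-30)*(1 - 6) - 67) = -597*(-(-30)*(-5) - 67) = -597*(-5*30 - 67) = -597*(-150 - 67) = -597*(-217) = 129549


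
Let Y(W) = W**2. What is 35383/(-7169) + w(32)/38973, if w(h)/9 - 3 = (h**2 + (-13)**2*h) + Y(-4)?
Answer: -320918896/93132479 ≈ -3.4458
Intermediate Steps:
w(h) = 171 + 9*h**2 + 1521*h (w(h) = 27 + 9*((h**2 + (-13)**2*h) + (-4)**2) = 27 + 9*((h**2 + 169*h) + 16) = 27 + 9*(16 + h**2 + 169*h) = 27 + (144 + 9*h**2 + 1521*h) = 171 + 9*h**2 + 1521*h)
35383/(-7169) + w(32)/38973 = 35383/(-7169) + (171 + 9*32**2 + 1521*32)/38973 = 35383*(-1/7169) + (171 + 9*1024 + 48672)*(1/38973) = -35383/7169 + (171 + 9216 + 48672)*(1/38973) = -35383/7169 + 58059*(1/38973) = -35383/7169 + 19353/12991 = -320918896/93132479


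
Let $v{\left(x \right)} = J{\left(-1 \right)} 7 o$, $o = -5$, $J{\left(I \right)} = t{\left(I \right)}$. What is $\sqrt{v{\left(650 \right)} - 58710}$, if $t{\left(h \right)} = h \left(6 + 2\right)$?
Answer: $i \sqrt{58430} \approx 241.72 i$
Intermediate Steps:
$t{\left(h \right)} = 8 h$ ($t{\left(h \right)} = h 8 = 8 h$)
$J{\left(I \right)} = 8 I$
$v{\left(x \right)} = 280$ ($v{\left(x \right)} = 8 \left(-1\right) 7 \left(-5\right) = \left(-8\right) 7 \left(-5\right) = \left(-56\right) \left(-5\right) = 280$)
$\sqrt{v{\left(650 \right)} - 58710} = \sqrt{280 - 58710} = \sqrt{-58430} = i \sqrt{58430}$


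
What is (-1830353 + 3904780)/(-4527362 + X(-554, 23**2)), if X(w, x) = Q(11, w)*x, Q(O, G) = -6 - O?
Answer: -2074427/4536355 ≈ -0.45729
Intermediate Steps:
X(w, x) = -17*x (X(w, x) = (-6 - 1*11)*x = (-6 - 11)*x = -17*x)
(-1830353 + 3904780)/(-4527362 + X(-554, 23**2)) = (-1830353 + 3904780)/(-4527362 - 17*23**2) = 2074427/(-4527362 - 17*529) = 2074427/(-4527362 - 8993) = 2074427/(-4536355) = 2074427*(-1/4536355) = -2074427/4536355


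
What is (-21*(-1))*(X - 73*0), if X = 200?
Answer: 4200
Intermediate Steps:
(-21*(-1))*(X - 73*0) = (-21*(-1))*(200 - 73*0) = 21*(200 + 0) = 21*200 = 4200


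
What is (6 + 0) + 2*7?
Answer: 20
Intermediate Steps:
(6 + 0) + 2*7 = 6 + 14 = 20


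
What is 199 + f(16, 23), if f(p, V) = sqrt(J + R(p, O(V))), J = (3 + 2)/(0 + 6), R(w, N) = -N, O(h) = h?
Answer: 199 + I*sqrt(798)/6 ≈ 199.0 + 4.7082*I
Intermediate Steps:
J = 5/6 ≈ 0.83333
f(p, V) = sqrt(5/6 - V)
199 + f(16, 23) = 199 + sqrt(30 - 36*23)/6 = 199 + sqrt(30 - 828)/6 = 199 + sqrt(-798)/6 = 199 + (I*sqrt(798))/6 = 199 + I*sqrt(798)/6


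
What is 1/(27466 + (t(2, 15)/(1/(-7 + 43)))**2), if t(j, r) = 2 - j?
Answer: 1/27466 ≈ 3.6409e-5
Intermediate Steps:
1/(27466 + (t(2, 15)/(1/(-7 + 43)))**2) = 1/(27466 + ((2 - 1*2)/(1/(-7 + 43)))**2) = 1/(27466 + ((2 - 2)/(1/36))**2) = 1/(27466 + (0/(1/36))**2) = 1/(27466 + (0*36)**2) = 1/(27466 + 0**2) = 1/(27466 + 0) = 1/27466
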